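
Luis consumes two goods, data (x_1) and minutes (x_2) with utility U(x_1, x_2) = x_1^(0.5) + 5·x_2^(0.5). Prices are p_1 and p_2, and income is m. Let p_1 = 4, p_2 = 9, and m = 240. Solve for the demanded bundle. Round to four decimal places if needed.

x_1* = 4.9541, x_2* = 24.4648

MU_x_1 ∝ x_1^(-0.5), MU_x_2 ∝ 5·x_2^(-0.5), so MRS = (1/5)·(x_2/x_1)^(0.5) = p_1/p_2.
Solve for the ratio: x_2/x_1 = [5·p_1/p_2]^(2).
Substitute x_2 = (x_2/x_1)·x_1 into the budget: x_1* = m/(p_1 + p_2·(x_2/x_1)).
Numerically x_2/x_1 = 4.938272, so x_1* = 240/(4 + 9·4.938272) = 4.9541 and x_2* = 4.938272·4.9541 = 24.4648.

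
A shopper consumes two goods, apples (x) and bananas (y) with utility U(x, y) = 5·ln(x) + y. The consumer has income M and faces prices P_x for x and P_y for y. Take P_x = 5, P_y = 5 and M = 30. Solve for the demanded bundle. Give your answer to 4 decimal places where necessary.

x* = 5, y* = 1

Set MRS = P_x/P_y: (5/x)/1 = P_x/P_y.
So x*(P_x,P_y) = 5·P_y/P_x, independent of income; and y* = (M − 5·P_y)/P_y.
At the given prices: x* = 5·5/5 = 5, and y* = 1.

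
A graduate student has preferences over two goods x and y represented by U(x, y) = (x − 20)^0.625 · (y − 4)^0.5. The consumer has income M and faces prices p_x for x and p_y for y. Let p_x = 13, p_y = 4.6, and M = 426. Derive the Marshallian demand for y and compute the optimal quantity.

y* = 18.2609

Discretionary income = 426 − 20·13 − 4·4.6 = 147.6; y* = 4 + 4/9·147.6/4.6 = 18.2609.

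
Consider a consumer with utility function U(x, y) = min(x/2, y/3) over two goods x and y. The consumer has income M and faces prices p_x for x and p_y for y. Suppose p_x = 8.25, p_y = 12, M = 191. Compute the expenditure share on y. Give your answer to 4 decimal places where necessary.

With perfect complements, no substitution: consume in ratio x:y = 2:3.
Budget: p_x·x + p_y·(3/2)·x = M, so (2·p_x + 3·p_y)·x = 2·M.
Demand: x*(p_x,p_y,M) = 2·M/(2·p_x + 3·p_y), y* = 3·M/(2·p_x + 3·p_y).
Here 2·8.25 + 3·12 = 52.5, giving x* = 7.2762 and y* = 10.9143.
Expenditure on y: 12·10.9143 = 130.9714; share = 0.6857.

share on y = 0.6857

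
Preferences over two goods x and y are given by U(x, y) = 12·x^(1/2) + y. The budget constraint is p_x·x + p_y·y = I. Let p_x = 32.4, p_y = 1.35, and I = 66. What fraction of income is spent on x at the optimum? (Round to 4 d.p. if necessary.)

share on x = 0.0307

Set MRS = p_x/p_y: 6·x^(−1/2) = p_x/p_y.
Thus x* = (6·p_y/p_x)² — independent of I — with the rest of income spent on y.
Plugging in: x* = (6·1.35/32.4)² = 0.0625, y* = 47.3889.
Expenditure on x: 32.4·0.0625 = 2.025; share = 0.0307.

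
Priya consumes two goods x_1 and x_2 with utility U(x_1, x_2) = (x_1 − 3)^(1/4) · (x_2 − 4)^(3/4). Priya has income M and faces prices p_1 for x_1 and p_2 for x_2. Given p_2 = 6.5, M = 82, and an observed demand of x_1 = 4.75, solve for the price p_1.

p_1 = 5.6

Let x_1' = x_1−3, x_2' = x_2−4. MRS = (1/3)·x_2'/x_1' = p_1/p_2.
After buying the subsistence bundle (3, 4), a share 0.25 of the remaining income goes to x_1: x_1* = 3 + 0.25·(M − 3p_1 − 4p_2)/p_1.
Set x_1* = 4.75 in the demand function and solve for p_1: p_1 = 5.6.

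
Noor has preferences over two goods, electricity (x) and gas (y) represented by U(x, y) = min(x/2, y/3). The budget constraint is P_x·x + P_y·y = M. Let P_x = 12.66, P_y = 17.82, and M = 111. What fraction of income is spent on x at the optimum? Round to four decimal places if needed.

With perfect complements, no substitution: consume in ratio x:y = 2:3.
Budget: P_x·x + P_y·(3/2)·x = M, so (2·P_x + 3·P_y)·x = 2·M.
Demand: x*(P_x,P_y,M) = 2·M/(2·P_x + 3·P_y), y* = 3·M/(2·P_x + 3·P_y).
Here 2·12.66 + 3·17.82 = 78.78, giving x* = 2.818 and y* = 4.227.
Expenditure on x: 12.66·2.818 = 35.6756; share = 0.3214.

share on x = 0.3214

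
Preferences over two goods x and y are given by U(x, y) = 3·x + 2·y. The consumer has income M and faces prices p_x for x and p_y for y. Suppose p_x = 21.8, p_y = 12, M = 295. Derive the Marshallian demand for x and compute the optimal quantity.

Linear utility — the consumer picks whichever good has higher MU/price: 3/21.8 = 0.1376 vs 2/12 = 0.1667.
y gives more utility per dollar, so spend all income on y: y* = M/p_y, x* = 0.
Numerically: x* = 0, y* = 24.5833.

x* = 0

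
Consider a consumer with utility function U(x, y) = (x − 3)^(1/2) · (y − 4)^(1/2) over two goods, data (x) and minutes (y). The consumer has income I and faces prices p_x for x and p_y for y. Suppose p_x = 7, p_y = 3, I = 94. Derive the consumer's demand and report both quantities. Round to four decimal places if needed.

Let x' = x−3, y' = y−4. MRS = y'/x' = p_x/p_y.
After buying the subsistence bundle (3, 4), a share 0.5 of the remaining income goes to x: x* = 3 + 0.5·(I − 3p_x − 4p_y)/p_x.
Discretionary income = 94 − 3·7 − 4·3 = 61; x* = 3 + 0.5·61/7 = 7.3571; y* = 4 + 0.5·61/3 = 14.1667.

x* = 7.3571, y* = 14.1667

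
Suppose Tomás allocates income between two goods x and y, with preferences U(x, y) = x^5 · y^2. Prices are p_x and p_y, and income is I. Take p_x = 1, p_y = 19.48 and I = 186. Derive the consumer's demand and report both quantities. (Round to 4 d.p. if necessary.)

x* = 132.8571, y* = 2.7281

At p_x=1, p_y=19.48, I=186: x* = 5/7·186/1 = 132.8571, y* = 2.7281.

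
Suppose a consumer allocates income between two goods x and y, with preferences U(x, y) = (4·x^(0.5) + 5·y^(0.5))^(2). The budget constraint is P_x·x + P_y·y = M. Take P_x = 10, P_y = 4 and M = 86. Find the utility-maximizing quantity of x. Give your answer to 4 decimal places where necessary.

x* = 1.7529

With the ratio pinned down, the budget gives x* = M/(P_x + P_y·(y/x)) and y* = (y/x)·x*.
Numerically y/x = 9.765625, so x* = 86/(10 + 4·9.765625) = 1.7529.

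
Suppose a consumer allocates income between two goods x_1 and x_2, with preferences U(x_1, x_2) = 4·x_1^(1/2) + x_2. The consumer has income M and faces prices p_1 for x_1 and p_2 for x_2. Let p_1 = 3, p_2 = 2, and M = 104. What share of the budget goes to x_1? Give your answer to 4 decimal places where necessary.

Thus x_1* = (2·p_2/p_1)² — independent of M — with the rest of income spent on x_2.
Plugging in: x_1* = (2·2/3)² = 1.7778, x_2* = 49.3333.
Expenditure on x_1: 3·1.7778 = 5.3333; share = 0.0513.

share on x_1 = 0.0513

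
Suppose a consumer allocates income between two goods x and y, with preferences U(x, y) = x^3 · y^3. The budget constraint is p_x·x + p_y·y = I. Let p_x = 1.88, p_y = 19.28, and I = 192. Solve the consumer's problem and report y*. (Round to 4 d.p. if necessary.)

y* = 4.9793

Demand: x*(p_x,p_y,I) = 0.5·I/p_x and y* = 0.5·I/p_y.
At p_x=1.88, p_y=19.28, I=192: y* = 0.5·192/19.28 = 4.9793.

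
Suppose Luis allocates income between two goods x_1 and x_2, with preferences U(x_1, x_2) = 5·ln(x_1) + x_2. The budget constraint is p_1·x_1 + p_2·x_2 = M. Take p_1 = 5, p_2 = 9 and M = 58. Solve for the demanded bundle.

MU_x_1 = 5/x_1, MU_x_2 = 1. Tangency: 5/x_1 = p_1/p_2.
So x_1*(p_1,p_2) = 5·p_2/p_1, independent of income; and x_2* = (M − 5·p_2)/p_2.
At the given prices: x_1* = 5·9/5 = 9, and x_2* = 1.4444.

x_1* = 9, x_2* = 1.4444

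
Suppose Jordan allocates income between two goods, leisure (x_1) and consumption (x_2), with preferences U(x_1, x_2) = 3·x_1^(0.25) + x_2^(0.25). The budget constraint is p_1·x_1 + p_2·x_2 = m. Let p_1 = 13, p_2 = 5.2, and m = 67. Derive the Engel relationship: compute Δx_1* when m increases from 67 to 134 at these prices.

MRS = MU_x_1/MU_x_2 = 3·(x_2/x_1)^(0.75). Set equal to p_1/p_2.
Hence x_2/x_1 = ((1/3)·p_1/p_2)^(1/(0.75)), i.e. raised to the 4/3 power.
With the ratio pinned down, the budget gives x_1* = m/(p_1 + p_2·(x_2/x_1)) and x_2* = (x_2/x_1)·x_1*.
Numerically x_2/x_1 = 0.784197, so x_1* = 67/(13 + 5.2·0.784197) = 3.9232.
At m' = 134: x_1* = 7.8464. Change: 7.8464 − 3.9232 = 3.9232.

Δx_1* = 3.9232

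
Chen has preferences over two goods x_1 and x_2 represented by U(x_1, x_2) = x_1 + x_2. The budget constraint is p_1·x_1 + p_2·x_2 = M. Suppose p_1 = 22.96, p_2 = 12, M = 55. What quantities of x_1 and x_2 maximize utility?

x_1* = 0, x_2* = 4.5833

Perfect substitutes: compare marginal utility per dollar. 1/p_1 vs 1/p_2 → 0.0436 vs 0.0833.
x_2 gives more utility per dollar, so spend all income on x_2: x_2* = M/p_2, x_1* = 0.
Numerically: x_1* = 0, x_2* = 4.5833.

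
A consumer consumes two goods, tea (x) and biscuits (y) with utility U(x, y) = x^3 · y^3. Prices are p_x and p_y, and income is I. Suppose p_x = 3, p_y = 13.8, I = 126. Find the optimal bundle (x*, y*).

x* = 21, y* = 4.5652

MU_x/MU_y = (3·y)/(3·x); tangency sets this equal to p_x/p_y.
So 3·p_y·y = 3·p_x·x; combined with the budget, a share 0.5 of income goes to x.
Demand: x*(p_x,p_y,I) = 0.5·I/p_x and y* = 0.5·I/p_y.
At p_x=3, p_y=13.8, I=126: x* = 0.5·126/3 = 21, y* = 4.5652.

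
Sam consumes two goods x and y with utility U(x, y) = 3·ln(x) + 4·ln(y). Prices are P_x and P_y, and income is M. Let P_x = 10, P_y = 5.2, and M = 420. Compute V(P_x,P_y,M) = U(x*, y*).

V = 23.999

Demand: x*(P_x,P_y,M) = 3/7·M/P_x and y* = 4/7·M/P_y.
At P_x=10, P_y=5.2, M=420: x* = 3/7·420/10 = 18, y* = 46.1538.
Utility at the optimum: U(18, 46.1538) = 23.999.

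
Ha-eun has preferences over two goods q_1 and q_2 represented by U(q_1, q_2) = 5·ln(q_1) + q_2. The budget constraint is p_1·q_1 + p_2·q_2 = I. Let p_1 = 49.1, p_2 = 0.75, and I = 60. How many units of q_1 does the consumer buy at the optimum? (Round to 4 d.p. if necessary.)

MU_q_1 = 5/q_1, MU_q_2 = 1. Tangency: 5/q_1 = p_1/p_2.
So q_1*(p_1,p_2) = 5·p_2/p_1, independent of income; and q_2* = (I − 5·p_2)/p_2.
At the given prices: q_1* = 5·0.75/49.1 = 0.0764.

q_1* = 0.0764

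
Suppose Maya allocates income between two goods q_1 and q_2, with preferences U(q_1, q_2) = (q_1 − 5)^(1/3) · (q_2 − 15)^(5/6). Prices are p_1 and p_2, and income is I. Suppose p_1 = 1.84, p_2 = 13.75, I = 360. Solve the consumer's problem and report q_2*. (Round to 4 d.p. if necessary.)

Let q_1' = q_1−5, q_2' = q_2−15. MRS = (2/5)·q_2'/q_1' = p_1/p_2.
After buying the subsistence bundle (5, 15), a share 2/7 of the remaining income goes to q_1: q_1* = 5 + 2/7·(I − 5p_1 − 15p_2)/p_1.
Discretionary income = 360 − 5·1.84 − 15·13.75 = 144.55; q_2* = 15 + 5/7·144.55/13.75 = 22.5091.

q_2* = 22.5091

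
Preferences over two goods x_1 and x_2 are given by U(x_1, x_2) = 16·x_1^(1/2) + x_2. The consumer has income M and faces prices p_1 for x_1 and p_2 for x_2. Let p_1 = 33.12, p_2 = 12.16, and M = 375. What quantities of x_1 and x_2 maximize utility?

x_1* = 8.6271, x_2* = 7.3412

MU_x_1 = 8/√x_1, MU_x_2 = 1. Tangency: 8/√x_1 = p_1/p_2.
Thus x_1* = (8·p_2/p_1)² — independent of M — with the rest of income spent on x_2.
Plugging in: x_1* = (8·12.16/33.12)² = 8.6271, x_2* = 7.3412.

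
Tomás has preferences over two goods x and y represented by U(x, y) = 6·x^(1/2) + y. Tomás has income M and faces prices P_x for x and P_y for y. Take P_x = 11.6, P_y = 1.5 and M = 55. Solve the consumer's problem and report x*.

Plugging in: x* = (3·1.5/11.6)² = 0.1505.

x* = 0.1505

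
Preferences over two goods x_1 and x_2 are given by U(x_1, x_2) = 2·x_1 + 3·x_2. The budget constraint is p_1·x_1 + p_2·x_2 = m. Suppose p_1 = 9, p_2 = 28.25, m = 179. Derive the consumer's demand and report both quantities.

Perfect substitutes: compare marginal utility per dollar. 2/p_1 vs 3/p_2 → 0.2222 vs 0.1062.
x_1 gives more utility per dollar, so spend all income on x_1: x_1* = m/p_1, x_2* = 0.
Numerically: x_1* = 19.8889, x_2* = 0.

x_1* = 19.8889, x_2* = 0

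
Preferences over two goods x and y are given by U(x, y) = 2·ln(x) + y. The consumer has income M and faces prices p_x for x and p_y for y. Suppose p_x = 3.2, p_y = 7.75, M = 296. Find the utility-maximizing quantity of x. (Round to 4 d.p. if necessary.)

Set MRS = p_x/p_y: (2/x)/1 = p_x/p_y.
So x*(p_x,p_y) = 2·p_y/p_x, independent of income; and y* = (M − 2·p_y)/p_y.
At the given prices: x* = 2·7.75/3.2 = 4.8438.

x* = 4.8438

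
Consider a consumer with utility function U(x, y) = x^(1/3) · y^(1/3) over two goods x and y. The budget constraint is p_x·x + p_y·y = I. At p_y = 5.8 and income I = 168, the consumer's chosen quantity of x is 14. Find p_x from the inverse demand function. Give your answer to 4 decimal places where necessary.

p_x = 6

MU_x/MU_y = (1/3·y)/(1/3·x); tangency sets this equal to p_x/p_y.
So 1/3·p_y·y = 1/3·p_x·x; combined with the budget, a share 0.5 of income goes to x.
Demand: x*(p_x,p_y,I) = 0.5·I/p_x and y* = 0.5·I/p_y.
Set x* = 14 in the demand function and solve for p_x: p_x = 6.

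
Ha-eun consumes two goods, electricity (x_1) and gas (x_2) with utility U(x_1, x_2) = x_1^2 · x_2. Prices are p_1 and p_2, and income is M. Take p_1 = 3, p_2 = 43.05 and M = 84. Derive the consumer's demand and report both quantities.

x_1* = 18.6667, x_2* = 0.6504

At p_1=3, p_2=43.05, M=84: x_1* = 2/3·84/3 = 18.6667, x_2* = 0.6504.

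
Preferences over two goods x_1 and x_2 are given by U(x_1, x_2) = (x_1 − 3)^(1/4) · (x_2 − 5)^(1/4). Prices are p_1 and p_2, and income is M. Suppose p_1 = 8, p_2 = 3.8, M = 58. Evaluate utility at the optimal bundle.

V = 1.1663

MRS = (x_2−5)/(x_1−3). Tangency with p_1/p_2 gives x_2−5 = (p_1/p_2)·(x_1−3).
After buying the subsistence bundle (3, 5), a share 0.5 of the remaining income goes to x_1: x_1* = 3 + 0.5·(M − 3p_1 − 5p_2)/p_1.
Discretionary income = 58 − 3·8 − 5·3.8 = 15; x_1* = 3 + 0.5·15/8 = 3.9375; x_2* = 5 + 0.5·15/3.8 = 6.9737.
Utility at the optimum: U(3.9375, 6.9737) = 1.1663.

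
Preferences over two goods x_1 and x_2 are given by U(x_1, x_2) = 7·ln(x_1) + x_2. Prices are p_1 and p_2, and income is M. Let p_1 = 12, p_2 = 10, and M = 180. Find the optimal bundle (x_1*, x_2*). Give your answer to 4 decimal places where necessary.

x_1* = 5.8333, x_2* = 11

Set MRS = p_1/p_2: (7/x_1)/1 = p_1/p_2.
So x_1*(p_1,p_2) = 7·p_2/p_1, independent of income; and x_2* = (M − 7·p_2)/p_2.
At the given prices: x_1* = 7·10/12 = 5.8333, and x_2* = 11.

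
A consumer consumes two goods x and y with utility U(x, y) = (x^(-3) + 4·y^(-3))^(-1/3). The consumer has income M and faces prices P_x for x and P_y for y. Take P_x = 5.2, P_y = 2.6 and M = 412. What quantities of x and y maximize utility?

x* = 43.0392, y* = 72.3831

MRS = MU_x/MU_y = (1/4)·(y/x)^(4). Set equal to P_x/P_y.
Hence y/x = (4·P_x/P_y)^(1/(4)), i.e. raised to the 0.25 power.
Substitute y = (y/x)·x into the budget: x* = M/(P_x + P_y·(y/x)).
Numerically y/x = 1.681793, so x* = 412/(5.2 + 2.6·1.681793) = 43.0392 and y* = 1.681793·43.0392 = 72.3831.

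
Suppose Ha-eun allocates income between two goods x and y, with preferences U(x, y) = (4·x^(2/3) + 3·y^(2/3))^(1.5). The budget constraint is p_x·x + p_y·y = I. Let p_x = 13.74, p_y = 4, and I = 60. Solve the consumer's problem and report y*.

y* = 12.4907

From the CES first-order condition, (4/3)·(y/x)^(1/3) = p_x/p_y.
Hence y/x = ((3/4)·p_x/p_y)^(1/(1/3)), i.e. raised to the 3 power.
Substitute y = (y/x)·x into the budget: x* = I/(p_x + p_y·(y/x)).
Numerically y/x = 17.098736, so x* = 60/(13.74 + 4·17.098736) = 0.7305 and y* = 17.098736·0.7305 = 12.4907.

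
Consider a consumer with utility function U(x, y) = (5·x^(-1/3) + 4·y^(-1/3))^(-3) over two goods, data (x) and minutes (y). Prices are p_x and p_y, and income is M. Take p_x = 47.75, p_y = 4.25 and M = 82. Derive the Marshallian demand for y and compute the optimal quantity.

Substitute y = (y/x)·x into the budget: x* = M/(p_x + p_y·(y/x)).
Numerically y/x = 5.191057, so x* = 82/(47.75 + 4.25·5.191057) = 1.1746 and y* = 5.191057·1.1746 = 6.0973.

y* = 6.0973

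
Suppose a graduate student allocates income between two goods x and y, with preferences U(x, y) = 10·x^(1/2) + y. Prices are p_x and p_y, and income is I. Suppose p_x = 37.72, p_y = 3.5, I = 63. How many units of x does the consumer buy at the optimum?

Utility is quasi-linear in y; the FOC for x is 5/√x = p_x/p_y.
Thus x* = (5·p_y/p_x)² — independent of I — with the rest of income spent on y.
Plugging in: x* = (5·3.5/37.72)² = 0.2152.

x* = 0.2152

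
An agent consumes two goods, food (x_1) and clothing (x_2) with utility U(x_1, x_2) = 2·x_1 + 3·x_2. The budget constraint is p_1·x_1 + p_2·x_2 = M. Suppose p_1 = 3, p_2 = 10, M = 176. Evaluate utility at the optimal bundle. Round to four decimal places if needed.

Linear utility — the consumer picks whichever good has higher MU/price: 2/3 = 0.6667 vs 3/10 = 0.3.
x_1 gives more utility per dollar, so spend all income on x_1: x_1* = M/p_1, x_2* = 0.
Numerically: x_1* = 58.6667, x_2* = 0.
Utility at the optimum: U(58.6667, 0) = 117.3333.

V = 117.3333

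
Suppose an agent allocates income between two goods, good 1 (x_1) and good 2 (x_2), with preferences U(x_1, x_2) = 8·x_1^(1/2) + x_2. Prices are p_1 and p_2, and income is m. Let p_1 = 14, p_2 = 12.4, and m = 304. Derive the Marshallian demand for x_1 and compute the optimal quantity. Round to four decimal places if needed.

x_1* = 12.5518

MU_x_1 = 4/√x_1, MU_x_2 = 1. Tangency: 4/√x_1 = p_1/p_2.
Solve: √x_1 = 4·p_2/p_1, so x_1*(p_1,p_2) = (4·p_2/p_1)², and x_2* = (m − p_1·x_1*)/p_2.
Plugging in: x_1* = (4·12.4/14)² = 12.5518.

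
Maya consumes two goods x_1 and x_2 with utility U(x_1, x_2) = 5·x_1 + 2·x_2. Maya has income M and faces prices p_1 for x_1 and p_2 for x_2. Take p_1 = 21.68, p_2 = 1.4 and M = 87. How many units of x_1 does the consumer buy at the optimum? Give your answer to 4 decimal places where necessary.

x_1* = 0

Linear utility — the consumer picks whichever good has higher MU/price: 5/21.68 = 0.2306 vs 2/1.4 = 1.4286.
x_2 gives more utility per dollar, so spend all income on x_2: x_2* = M/p_2, x_1* = 0.
Numerically: x_1* = 0, x_2* = 62.1429.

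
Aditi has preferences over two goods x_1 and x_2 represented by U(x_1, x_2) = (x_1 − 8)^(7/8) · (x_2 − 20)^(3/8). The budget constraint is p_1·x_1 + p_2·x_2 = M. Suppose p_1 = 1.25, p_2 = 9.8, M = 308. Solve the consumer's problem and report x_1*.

x_1* = 65.12

After buying the subsistence bundle (8, 20), a share 0.7 of the remaining income goes to x_1: x_1* = 8 + 0.7·(M − 8p_1 − 20p_2)/p_1.
Discretionary income = 308 − 8·1.25 − 20·9.8 = 102; x_1* = 8 + 0.7·102/1.25 = 65.12.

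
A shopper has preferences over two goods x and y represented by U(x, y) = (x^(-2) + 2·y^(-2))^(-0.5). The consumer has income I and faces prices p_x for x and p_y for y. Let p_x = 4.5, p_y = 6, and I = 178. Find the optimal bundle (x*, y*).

MRS = MU_x/MU_y = (1/2)·(y/x)^(3). Set equal to p_x/p_y.
Solve for the ratio: y/x = [2·p_x/p_y]^(1/3).
Substitute y = (y/x)·x into the budget: x* = I/(p_x + p_y·(y/x)).
Numerically y/x = 1.144714, so x* = 178/(4.5 + 6·1.144714) = 15.6576 and y* = 1.144714·15.6576 = 17.9235.

x* = 15.6576, y* = 17.9235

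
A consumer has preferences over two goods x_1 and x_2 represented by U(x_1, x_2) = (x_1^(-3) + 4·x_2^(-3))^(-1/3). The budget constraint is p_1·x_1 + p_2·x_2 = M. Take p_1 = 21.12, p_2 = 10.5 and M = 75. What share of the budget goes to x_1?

MRS = MU_x_1/MU_x_2 = (1/4)·(x_2/x_1)^(4). Set equal to p_1/p_2.
Hence x_2/x_1 = (4·p_1/p_2)^(1/(4)), i.e. raised to the 0.25 power.
With the ratio pinned down, the budget gives x_1* = M/(p_1 + p_2·(x_2/x_1)) and x_2* = (x_2/x_1)·x_1*.
Numerically x_2/x_1 = 1.68419, so x_1* = 75/(21.12 + 10.5·1.68419) = 1.9328 and x_2* = 1.68419·1.9328 = 3.2552.
Expenditure on x_1: 21.12·1.9328 = 40.8205; share = 0.5443.

share on x_1 = 0.5443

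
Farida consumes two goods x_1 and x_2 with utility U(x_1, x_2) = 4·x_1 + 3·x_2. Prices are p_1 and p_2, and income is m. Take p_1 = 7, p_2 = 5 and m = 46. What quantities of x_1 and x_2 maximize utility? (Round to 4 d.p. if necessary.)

x_1* = 0, x_2* = 9.2

Perfect substitutes: compare marginal utility per dollar. 4/p_1 vs 3/p_2 → 0.5714 vs 0.6.
x_2 gives more utility per dollar, so spend all income on x_2: x_2* = m/p_2, x_1* = 0.
Numerically: x_1* = 0, x_2* = 9.2.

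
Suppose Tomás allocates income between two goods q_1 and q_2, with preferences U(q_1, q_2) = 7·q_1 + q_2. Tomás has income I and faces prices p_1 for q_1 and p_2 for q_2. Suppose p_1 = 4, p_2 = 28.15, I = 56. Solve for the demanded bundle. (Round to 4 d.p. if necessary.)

Linear utility — the consumer picks whichever good has higher MU/price: 7/4 = 1.75 vs 1/28.15 = 0.0355.
q_1 gives more utility per dollar, so spend all income on q_1: q_1* = I/p_1, q_2* = 0.
Numerically: q_1* = 14, q_2* = 0.

q_1* = 14, q_2* = 0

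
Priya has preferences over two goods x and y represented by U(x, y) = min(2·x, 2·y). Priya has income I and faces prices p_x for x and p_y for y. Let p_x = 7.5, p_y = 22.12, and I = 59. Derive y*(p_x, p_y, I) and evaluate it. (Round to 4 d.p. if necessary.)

y* = 1.9919

Leontief preferences: the optimum is at the kink where x/2 = y/2, i.e. y = x.
Budget: p_x·x + p_y·x = I, so (2·p_x + 2·p_y)·x = 2·I.
Demand: x*(p_x,p_y,I) = 2·I/(2·p_x + 2·p_y), y* = 2·I/(2·p_x + 2·p_y).
Here 2·7.5 + 2·22.12 = 59.24, giving y* = 1.9919.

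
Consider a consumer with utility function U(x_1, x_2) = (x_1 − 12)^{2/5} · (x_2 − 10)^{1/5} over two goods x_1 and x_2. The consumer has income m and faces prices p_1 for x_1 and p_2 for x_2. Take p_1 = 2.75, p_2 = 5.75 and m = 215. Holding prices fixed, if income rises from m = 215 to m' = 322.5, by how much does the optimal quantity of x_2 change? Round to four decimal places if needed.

Let x_1' = x_1−12, x_2' = x_2−10. MRS = 2·x_2'/x_1' = p_1/p_2.
After buying the subsistence bundle (12, 10), a share 2/3 of the remaining income goes to x_1: x_1* = 12 + 2/3·(m − 12p_1 − 10p_2)/p_1.
Discretionary income = 215 − 12·2.75 − 10·5.75 = 124.5; x_2* = 10 + 1/3·124.5/5.75 = 17.2174.
At m' = 322.5: x_2* = 23.4493. Change: 23.4493 − 17.2174 = 6.2319.

Δx_2* = 6.2319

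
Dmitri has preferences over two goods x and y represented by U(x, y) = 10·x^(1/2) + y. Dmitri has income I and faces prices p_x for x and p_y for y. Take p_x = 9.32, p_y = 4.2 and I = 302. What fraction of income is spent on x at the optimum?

share on x = 0.1567

Utility is quasi-linear in y; the FOC for x is 5/√x = p_x/p_y.
Solve: √x = 5·p_y/p_x, so x*(p_x,p_y) = (5·p_y/p_x)², and y* = (I − p_x·x*)/p_y.
Plugging in: x* = (5·4.2/9.32)² = 5.077, y* = 60.6387.
Expenditure on x: 9.32·5.077 = 47.3176; share = 0.1567.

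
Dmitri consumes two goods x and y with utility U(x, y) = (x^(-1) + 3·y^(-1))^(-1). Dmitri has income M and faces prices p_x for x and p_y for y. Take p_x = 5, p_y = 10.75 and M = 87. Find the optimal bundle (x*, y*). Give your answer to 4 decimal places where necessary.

x* = 4.9157, y* = 5.8067

MRS = MU_x/MU_y = (1/3)·(y/x)^(2). Set equal to p_x/p_y.
Hence y/x = (3·p_x/p_y)^(1/(2)), i.e. raised to the 0.5 power.
With the ratio pinned down, the budget gives x* = M/(p_x + p_y·(y/x)) and y* = (y/x)·x*.
Numerically y/x = 1.181249, so x* = 87/(5 + 10.75·1.181249) = 4.9157 and y* = 1.181249·4.9157 = 5.8067.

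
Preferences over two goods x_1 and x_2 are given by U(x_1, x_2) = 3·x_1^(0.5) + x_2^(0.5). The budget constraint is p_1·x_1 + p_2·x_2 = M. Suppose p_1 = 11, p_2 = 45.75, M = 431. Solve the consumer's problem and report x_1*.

x_1* = 38.1623

MRS = MU_x_1/MU_x_2 = 3·(x_2/x_1)^(0.5). Set equal to p_1/p_2.
Solve for the ratio: x_2/x_1 = [(1/3)·p_1/p_2]^(2).
Substitute x_2 = (x_2/x_1)·x_1 into the budget: x_1* = M/(p_1 + p_2·(x_2/x_1)).
Numerically x_2/x_1 = 0.006423, so x_1* = 431/(11 + 45.75·0.006423) = 38.1623.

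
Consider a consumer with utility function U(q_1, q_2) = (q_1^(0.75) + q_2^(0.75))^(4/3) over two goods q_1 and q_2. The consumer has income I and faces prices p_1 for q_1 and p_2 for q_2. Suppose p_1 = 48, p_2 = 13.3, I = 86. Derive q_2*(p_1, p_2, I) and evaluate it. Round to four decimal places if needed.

q_2* = 6.3315

Substitute q_2 = (q_2/q_1)·q_1 into the budget: q_1* = I/(p_1 + p_2·(q_2/q_1)).
Numerically q_2/q_1 = 169.651766, so q_1* = 86/(48 + 13.3·169.651766) = 0.0373 and q_2* = 169.651766·0.0373 = 6.3315.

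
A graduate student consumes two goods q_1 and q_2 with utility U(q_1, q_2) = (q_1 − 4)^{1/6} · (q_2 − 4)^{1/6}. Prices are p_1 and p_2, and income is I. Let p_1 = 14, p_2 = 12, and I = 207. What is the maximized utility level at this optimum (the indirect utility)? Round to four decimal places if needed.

V = 1.5839

MRS = (q_2−4)/(q_1−4). Tangency with p_1/p_2 gives q_2−4 = (p_1/p_2)·(q_1−4).
Substituting into the budget: q_1* = 4 + 0.5·(I − 4·p_1 − 4·p_2)/p_1, and q_2* = 4 + 0.5·(…)/p_2.
Discretionary income = 207 − 4·14 − 4·12 = 103; q_1* = 4 + 0.5·103/14 = 7.6786; q_2* = 4 + 0.5·103/12 = 8.2917.
Utility at the optimum: U(7.6786, 8.2917) = 1.5839.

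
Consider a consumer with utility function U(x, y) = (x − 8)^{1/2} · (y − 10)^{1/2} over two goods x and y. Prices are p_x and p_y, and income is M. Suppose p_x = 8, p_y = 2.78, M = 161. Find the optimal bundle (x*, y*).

Discretionary income = 161 − 8·8 − 10·2.78 = 69.2; x* = 8 + 0.5·69.2/8 = 12.325; y* = 10 + 0.5·69.2/2.78 = 22.446.

x* = 12.325, y* = 22.446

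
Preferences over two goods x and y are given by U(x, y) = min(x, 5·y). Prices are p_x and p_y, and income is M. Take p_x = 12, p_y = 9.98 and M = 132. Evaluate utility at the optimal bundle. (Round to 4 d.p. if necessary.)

V = 9.4313

With perfect complements, no substitution: consume in ratio x:y = 5:1.
Budget: p_x·x + p_y·(1/5)·x = M, so (5·p_x + p_y)·x = 5·M.
Demand: x*(p_x,p_y,M) = 5·M/(5·p_x + p_y), y* = M/(5·p_x + p_y).
Here 5·12 + 9.98 = 69.98, giving x* = 9.4313 and y* = 1.8863.
Utility at the optimum: U(9.4313, 1.8863) = 9.4313.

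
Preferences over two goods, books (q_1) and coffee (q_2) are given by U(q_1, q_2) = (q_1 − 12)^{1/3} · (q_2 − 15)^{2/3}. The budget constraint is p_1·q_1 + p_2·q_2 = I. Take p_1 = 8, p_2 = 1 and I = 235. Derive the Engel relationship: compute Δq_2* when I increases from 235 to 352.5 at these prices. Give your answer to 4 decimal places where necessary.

MRS = (1/2)·(q_2−15)/(q_1−12). Tangency with p_1/p_2 gives q_2−15 = 2·(p_1/p_2)·(q_1−12).
After buying the subsistence bundle (12, 15), a share 1/3 of the remaining income goes to q_1: q_1* = 12 + 1/3·(I − 12p_1 − 15p_2)/p_1.
Discretionary income = 235 − 12·8 − 15·1 = 124; q_2* = 15 + 2/3·124/1 = 97.6667.
At I' = 352.5: q_2* = 176. Change: 176 − 97.6667 = 78.3333.

Δq_2* = 78.3333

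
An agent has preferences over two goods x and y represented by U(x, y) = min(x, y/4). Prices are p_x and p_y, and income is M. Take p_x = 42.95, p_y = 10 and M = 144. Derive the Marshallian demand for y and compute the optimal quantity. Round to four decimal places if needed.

With perfect complements, no substitution: consume in ratio x:y = 1:4.
Budget: p_x·x + p_y·4·x = M, so (p_x + 4·p_y)·x = M.
Demand: x*(p_x,p_y,M) = M/(p_x + 4·p_y), y* = 4·M/(p_x + 4·p_y).
Here 42.95 + 4·10 = 82.95, giving y* = 6.9439.

y* = 6.9439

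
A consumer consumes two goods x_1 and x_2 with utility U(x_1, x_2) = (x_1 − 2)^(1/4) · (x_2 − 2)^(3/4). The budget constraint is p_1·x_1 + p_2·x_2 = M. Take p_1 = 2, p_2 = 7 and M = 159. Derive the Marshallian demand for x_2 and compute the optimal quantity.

x_2* = 17.1071

Let x_1' = x_1−2, x_2' = x_2−2. MRS = (1/3)·x_2'/x_1' = p_1/p_2.
Substituting into the budget: x_1* = 2 + 0.25·(M − 2·p_1 − 2·p_2)/p_1, and x_2* = 2 + 0.75·(…)/p_2.
Discretionary income = 159 − 2·2 − 2·7 = 141; x_2* = 2 + 0.75·141/7 = 17.1071.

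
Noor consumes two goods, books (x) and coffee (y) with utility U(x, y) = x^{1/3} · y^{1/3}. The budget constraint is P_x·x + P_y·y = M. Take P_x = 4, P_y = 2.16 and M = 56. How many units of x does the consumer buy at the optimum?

x* = 7

MU_x/MU_y = (1/3·y)/(1/3·x); tangency sets this equal to P_x/P_y.
Rearranging, P_y·y = P_x·x. Substituting into the budget gives P_x·x·(1 + 1) = M.
Demand: x*(P_x,P_y,M) = 0.5·M/P_x and y* = 0.5·M/P_y.
At P_x=4, P_y=2.16, M=56: x* = 0.5·56/4 = 7.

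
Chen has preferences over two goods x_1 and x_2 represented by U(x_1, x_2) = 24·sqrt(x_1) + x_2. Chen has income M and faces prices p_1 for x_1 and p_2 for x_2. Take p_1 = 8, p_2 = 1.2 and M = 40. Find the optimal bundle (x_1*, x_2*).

MU_x_1 = 12/√x_1, MU_x_2 = 1. Tangency: 12/√x_1 = p_1/p_2.
Thus x_1* = (12·p_2/p_1)² — independent of M — with the rest of income spent on x_2.
Plugging in: x_1* = (12·1.2/8)² = 3.24, x_2* = 11.7333.

x_1* = 3.24, x_2* = 11.7333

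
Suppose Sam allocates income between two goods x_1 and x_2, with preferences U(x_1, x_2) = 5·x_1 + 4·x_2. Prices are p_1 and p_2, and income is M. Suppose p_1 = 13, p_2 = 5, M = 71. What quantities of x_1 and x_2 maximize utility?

Perfect substitutes: compare marginal utility per dollar. 5/p_1 vs 4/p_2 → 0.3846 vs 0.8.
x_2 gives more utility per dollar, so spend all income on x_2: x_2* = M/p_2, x_1* = 0.
Numerically: x_1* = 0, x_2* = 14.2.

x_1* = 0, x_2* = 14.2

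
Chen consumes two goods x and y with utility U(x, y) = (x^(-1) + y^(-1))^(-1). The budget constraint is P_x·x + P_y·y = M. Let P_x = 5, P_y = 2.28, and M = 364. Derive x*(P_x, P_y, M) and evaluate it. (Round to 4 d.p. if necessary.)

x* = 43.4555

From the CES first-order condition, (y/x)^(2) = P_x/P_y.
Solve for the ratio: y/x = [P_x/P_y]^(0.5).
With the ratio pinned down, the budget gives x* = M/(P_x + P_y·(y/x)) and y* = (y/x)·x*.
Numerically y/x = 1.480872, so x* = 364/(5 + 2.28·1.480872) = 43.4555.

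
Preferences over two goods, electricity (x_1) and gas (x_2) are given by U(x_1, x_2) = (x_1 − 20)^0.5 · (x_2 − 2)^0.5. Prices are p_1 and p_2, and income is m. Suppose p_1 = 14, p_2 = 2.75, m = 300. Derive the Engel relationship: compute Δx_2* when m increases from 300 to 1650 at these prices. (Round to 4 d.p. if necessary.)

Δx_2* = 245.4545

Let x_1' = x_1−20, x_2' = x_2−2. MRS = x_2'/x_1' = p_1/p_2.
After buying the subsistence bundle (20, 2), a share 0.5 of the remaining income goes to x_1: x_1* = 20 + 0.5·(m − 20p_1 − 2p_2)/p_1.
Discretionary income = 300 − 20·14 − 2·2.75 = 14.5; x_2* = 2 + 0.5·14.5/2.75 = 4.6364.
At m' = 1650: x_2* = 250.0909. Change: 250.0909 − 4.6364 = 245.4545.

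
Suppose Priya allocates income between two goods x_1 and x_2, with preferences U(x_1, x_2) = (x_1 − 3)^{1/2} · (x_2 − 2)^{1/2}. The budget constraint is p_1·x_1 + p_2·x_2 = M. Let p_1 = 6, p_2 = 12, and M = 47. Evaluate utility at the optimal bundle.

V = 0.2946

This is Cobb-Douglas in (x_1−3, x_2−2): tangency gives 0.5·p_2·(x_2−2) = 0.5·p_1·(x_1−3).
Substituting into the budget: x_1* = 3 + 0.5·(M − 3·p_1 − 2·p_2)/p_1, and x_2* = 2 + 0.5·(…)/p_2.
Discretionary income = 47 − 3·6 − 2·12 = 5; x_1* = 3 + 0.5·5/6 = 3.4167; x_2* = 2 + 0.5·5/12 = 2.2083.
Utility at the optimum: U(3.4167, 2.2083) = 0.2946.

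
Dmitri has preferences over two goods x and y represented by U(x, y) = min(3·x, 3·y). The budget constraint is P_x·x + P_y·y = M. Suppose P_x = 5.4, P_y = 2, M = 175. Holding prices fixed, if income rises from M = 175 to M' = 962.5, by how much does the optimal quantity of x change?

Δx* = 106.4189

Leontief preferences: the optimum is at the kink where x/3 = y/3, i.e. y = x.
Budget: P_x·x + P_y·x = M, so (3·P_x + 3·P_y)·x = 3·M.
Demand: x*(P_x,P_y,M) = 3·M/(3·P_x + 3·P_y), y* = 3·M/(3·P_x + 3·P_y).
Here 3·5.4 + 3·2 = 22.2, giving x* = 23.6486.
At M' = 962.5: x* = 130.0676. Change: 130.0676 − 23.6486 = 106.4189.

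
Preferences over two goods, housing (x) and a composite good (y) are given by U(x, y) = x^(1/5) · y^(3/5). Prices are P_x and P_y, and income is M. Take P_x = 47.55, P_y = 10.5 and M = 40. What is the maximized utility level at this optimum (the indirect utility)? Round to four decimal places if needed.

Tangency: MRS = (1/3)·y/x = P_x/P_y.
Rearranging, P_y·y = 3·P_x·x. Substituting into the budget gives P_x·x·(1 + 3) = M.
Demand: x*(P_x,P_y,M) = 0.25·M/P_x and y* = 0.75·M/P_y.
At P_x=47.55, P_y=10.5, M=40: x* = 0.25·40/47.55 = 0.2103, y* = 2.8571.
Utility at the optimum: U(0.2103, 2.8571) = 1.3745.

V = 1.3745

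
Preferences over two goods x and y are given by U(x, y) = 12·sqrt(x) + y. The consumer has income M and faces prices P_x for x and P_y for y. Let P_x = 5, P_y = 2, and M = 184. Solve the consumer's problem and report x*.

Utility is quasi-linear in y; the FOC for x is 6/√x = P_x/P_y.
Thus x* = (6·P_y/P_x)² — independent of M — with the rest of income spent on y.
Plugging in: x* = (6·2/5)² = 5.76.

x* = 5.76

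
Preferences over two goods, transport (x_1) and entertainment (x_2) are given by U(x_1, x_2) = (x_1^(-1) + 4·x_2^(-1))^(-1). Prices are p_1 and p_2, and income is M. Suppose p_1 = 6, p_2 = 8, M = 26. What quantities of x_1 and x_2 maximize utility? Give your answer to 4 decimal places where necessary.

MU_x_1 ∝ x_1^(-2), MU_x_2 ∝ 4·x_2^(-2), so MRS = (1/4)·(x_2/x_1)^(2) = p_1/p_2.
Hence x_2/x_1 = (4·p_1/p_2)^(1/(2)), i.e. raised to the 0.5 power.
With the ratio pinned down, the budget gives x_1* = M/(p_1 + p_2·(x_2/x_1)) and x_2* = (x_2/x_1)·x_1*.
Numerically x_2/x_1 = 1.732051, so x_1* = 26/(6 + 8·1.732051) = 1.3094 and x_2* = 1.732051·1.3094 = 2.2679.

x_1* = 1.3094, x_2* = 2.2679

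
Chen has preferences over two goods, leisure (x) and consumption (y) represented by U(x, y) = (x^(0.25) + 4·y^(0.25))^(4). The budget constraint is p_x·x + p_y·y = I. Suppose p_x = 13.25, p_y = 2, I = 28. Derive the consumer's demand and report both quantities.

MRS = MU_x/MU_y = (1/4)·(y/x)^(0.75). Set equal to p_x/p_y.
Hence y/x = (4·p_x/p_y)^(1/(0.75)), i.e. raised to the 4/3 power.
Substitute y = (y/x)·x into the budget: x* = I/(p_x + p_y·(y/x)).
Numerically y/x = 79.006198, so x* = 28/(13.25 + 2·79.006198) = 0.1635 and y* = 79.006198·0.1635 = 12.9169.

x* = 0.1635, y* = 12.9169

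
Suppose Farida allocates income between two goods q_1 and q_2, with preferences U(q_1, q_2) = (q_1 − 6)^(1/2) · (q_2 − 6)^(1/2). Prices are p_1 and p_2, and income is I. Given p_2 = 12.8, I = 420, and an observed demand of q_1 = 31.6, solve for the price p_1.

This is Cobb-Douglas in (q_1−6, q_2−6): tangency gives 0.5·p_2·(q_2−6) = 0.5·p_1·(q_1−6).
Substituting into the budget: q_1* = 6 + 0.5·(I − 6·p_1 − 6·p_2)/p_1, and q_2* = 6 + 0.5·(…)/p_2.
Set q_1* = 31.6 in the demand function and solve for p_1: p_1 = 6.

p_1 = 6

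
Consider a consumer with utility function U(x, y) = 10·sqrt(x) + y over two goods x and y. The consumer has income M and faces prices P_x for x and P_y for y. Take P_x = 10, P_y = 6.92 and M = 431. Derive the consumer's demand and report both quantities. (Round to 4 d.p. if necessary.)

x* = 11.9716, y* = 44.9832

Set MRS = P_x/P_y: 5·x^(−1/2) = P_x/P_y.
Solve: √x = 5·P_y/P_x, so x*(P_x,P_y) = (5·P_y/P_x)², and y* = (M − P_x·x*)/P_y.
Plugging in: x* = (5·6.92/10)² = 11.9716, y* = 44.9832.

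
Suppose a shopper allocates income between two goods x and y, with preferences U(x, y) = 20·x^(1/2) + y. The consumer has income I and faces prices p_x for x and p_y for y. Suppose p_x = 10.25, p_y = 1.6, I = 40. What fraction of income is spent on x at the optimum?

MU_x = 10/√x, MU_y = 1. Tangency: 10/√x = p_x/p_y.
Solve: √x = 10·p_y/p_x, so x*(p_x,p_y) = (10·p_y/p_x)², and y* = (I − p_x·x*)/p_y.
Plugging in: x* = (10·1.6/10.25)² = 2.4366, y* = 9.3902.
Expenditure on x: 10.25·2.4366 = 24.9756; share = 0.6244.

share on x = 0.6244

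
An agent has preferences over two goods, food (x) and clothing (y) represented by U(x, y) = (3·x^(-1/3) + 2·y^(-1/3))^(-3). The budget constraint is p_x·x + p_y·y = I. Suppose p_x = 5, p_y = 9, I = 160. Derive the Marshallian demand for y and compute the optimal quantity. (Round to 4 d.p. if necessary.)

Substitute y = (y/x)·x into the budget: x* = I/(p_x + p_y·(y/x)).
Numerically y/x = 0.474763, so x* = 160/(5 + 9·0.474763) = 17.2546 and y* = 0.474763·17.2546 = 8.1919.

y* = 8.1919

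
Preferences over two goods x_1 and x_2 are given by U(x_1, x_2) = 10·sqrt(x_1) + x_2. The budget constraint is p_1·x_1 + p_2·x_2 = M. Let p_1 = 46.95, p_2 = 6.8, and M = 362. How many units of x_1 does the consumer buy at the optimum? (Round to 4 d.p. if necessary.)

x_1* = 0.5244

Set MRS = p_1/p_2: 5·x_1^(−1/2) = p_1/p_2.
Thus x_1* = (5·p_2/p_1)² — independent of M — with the rest of income spent on x_2.
Plugging in: x_1* = (5·6.8/46.95)² = 0.5244.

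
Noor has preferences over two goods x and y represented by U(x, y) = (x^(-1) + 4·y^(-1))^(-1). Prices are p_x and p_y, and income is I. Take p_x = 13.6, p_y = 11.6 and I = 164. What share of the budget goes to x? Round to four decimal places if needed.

share on x = 0.3512

MRS = MU_x/MU_y = (1/4)·(y/x)^(2). Set equal to p_x/p_y.
Solve for the ratio: y/x = [4·p_x/p_y]^(0.5).
Substitute y = (y/x)·x into the budget: x* = I/(p_x + p_y·(y/x)).
Numerically y/x = 2.165561, so x* = 164/(13.6 + 11.6·2.165561) = 4.2355 and y* = 2.165561·4.2355 = 9.1722.
Expenditure on x: 13.6·4.2355 = 57.6025; share = 0.3512.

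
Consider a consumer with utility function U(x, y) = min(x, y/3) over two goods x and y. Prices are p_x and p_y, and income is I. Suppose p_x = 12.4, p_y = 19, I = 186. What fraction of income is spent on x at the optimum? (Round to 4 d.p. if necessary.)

Leontief preferences: the optimum is at the kink where x/1 = y/3, i.e. y = 3·x.
Budget: p_x·x + p_y·3·x = I, so (p_x + 3·p_y)·x = I.
Demand: x*(p_x,p_y,I) = I/(p_x + 3·p_y), y* = 3·I/(p_x + 3·p_y).
Here 12.4 + 3·19 = 69.4, giving x* = 2.6801 and y* = 8.0403.
Expenditure on x: 12.4·2.6801 = 33.2334; share = 0.1787.

share on x = 0.1787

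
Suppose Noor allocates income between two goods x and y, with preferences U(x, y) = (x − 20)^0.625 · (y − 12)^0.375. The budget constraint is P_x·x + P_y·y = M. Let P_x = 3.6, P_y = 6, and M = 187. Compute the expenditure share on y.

This is Cobb-Douglas in (x−20, y−12): tangency gives 0.625·P_y·(y−12) = 0.375·P_x·(x−20).
After buying the subsistence bundle (20, 12), a share 0.625 of the remaining income goes to x: x* = 20 + 0.625·(M − 20P_x − 12P_y)/P_x.
Discretionary income = 187 − 20·3.6 − 12·6 = 43; x* = 20 + 0.625·43/3.6 = 27.4653; y* = 12 + 0.375·43/6 = 14.6875.
Expenditure on y: 6·14.6875 = 88.125; share = 0.4713.

share on y = 0.4713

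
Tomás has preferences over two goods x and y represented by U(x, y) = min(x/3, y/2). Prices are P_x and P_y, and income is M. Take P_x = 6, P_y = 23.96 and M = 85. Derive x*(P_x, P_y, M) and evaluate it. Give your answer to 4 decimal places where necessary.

Demand: x*(P_x,P_y,M) = 3·M/(3·P_x + 2·P_y), y* = 2·M/(3·P_x + 2·P_y).
Here 3·6 + 2·23.96 = 65.92, giving x* = 3.8683.

x* = 3.8683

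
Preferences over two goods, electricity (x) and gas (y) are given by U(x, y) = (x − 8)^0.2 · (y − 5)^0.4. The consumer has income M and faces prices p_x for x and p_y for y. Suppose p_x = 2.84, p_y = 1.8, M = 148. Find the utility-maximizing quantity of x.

Substituting into the budget: x* = 8 + 1/3·(M − 8·p_x − 5·p_y)/p_x, and y* = 5 + 2/3·(…)/p_y.
Discretionary income = 148 − 8·2.84 − 5·1.8 = 116.28; x* = 8 + 1/3·116.28/2.84 = 21.6479.

x* = 21.6479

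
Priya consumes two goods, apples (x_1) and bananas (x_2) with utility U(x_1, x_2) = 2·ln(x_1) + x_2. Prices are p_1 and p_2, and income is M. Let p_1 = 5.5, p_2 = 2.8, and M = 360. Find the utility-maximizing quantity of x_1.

So x_1*(p_1,p_2) = 2·p_2/p_1, independent of income; and x_2* = (M − 2·p_2)/p_2.
At the given prices: x_1* = 2·2.8/5.5 = 1.0182.

x_1* = 1.0182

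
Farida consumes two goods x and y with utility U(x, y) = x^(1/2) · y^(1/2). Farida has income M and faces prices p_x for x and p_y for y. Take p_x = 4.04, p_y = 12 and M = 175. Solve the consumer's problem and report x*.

x* = 21.6584

MU_x/MU_y = (0.5·y)/(0.5·x); tangency sets this equal to p_x/p_y.
So 0.5·p_y·y = 0.5·p_x·x; combined with the budget, a share 0.5 of income goes to x.
Demand: x*(p_x,p_y,M) = 0.5·M/p_x and y* = 0.5·M/p_y.
At p_x=4.04, p_y=12, M=175: x* = 0.5·175/4.04 = 21.6584.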